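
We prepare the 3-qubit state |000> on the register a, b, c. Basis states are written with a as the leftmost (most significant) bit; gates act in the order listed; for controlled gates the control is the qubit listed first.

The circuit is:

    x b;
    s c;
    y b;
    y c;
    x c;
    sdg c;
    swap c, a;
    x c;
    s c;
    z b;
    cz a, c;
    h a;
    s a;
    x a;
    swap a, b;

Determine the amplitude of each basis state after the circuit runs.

After the circuit, the state carries amplitude -sqrt(2)/2 on |001>, sqrt(2)*I/2 on |011>, and 0 on every other basis state.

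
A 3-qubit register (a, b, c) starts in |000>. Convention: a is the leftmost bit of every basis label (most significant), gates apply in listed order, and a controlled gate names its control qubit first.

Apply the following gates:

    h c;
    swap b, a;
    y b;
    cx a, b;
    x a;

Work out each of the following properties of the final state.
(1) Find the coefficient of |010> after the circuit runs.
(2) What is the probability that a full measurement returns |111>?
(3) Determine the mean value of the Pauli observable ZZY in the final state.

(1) The amplitude on |010> is 0.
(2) Outcome |111> occurs with probability 1/2.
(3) The expectation value of ZZY is 0.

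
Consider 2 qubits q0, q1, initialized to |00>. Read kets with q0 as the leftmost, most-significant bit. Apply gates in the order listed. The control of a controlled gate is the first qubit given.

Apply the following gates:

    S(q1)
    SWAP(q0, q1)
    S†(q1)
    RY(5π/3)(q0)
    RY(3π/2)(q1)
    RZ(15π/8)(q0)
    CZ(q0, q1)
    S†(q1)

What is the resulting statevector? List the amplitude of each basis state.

The resulting statevector has amplitude -sqrt(6)*exp(I*pi/16)/4 on |00>, -sqrt(6)*exp(9*I*pi/16)/4 on |01>, -sqrt(2)*exp(15*I*pi/16)/4 on |10>, -sqrt(2)*exp(7*I*pi/16)/4 on |11>.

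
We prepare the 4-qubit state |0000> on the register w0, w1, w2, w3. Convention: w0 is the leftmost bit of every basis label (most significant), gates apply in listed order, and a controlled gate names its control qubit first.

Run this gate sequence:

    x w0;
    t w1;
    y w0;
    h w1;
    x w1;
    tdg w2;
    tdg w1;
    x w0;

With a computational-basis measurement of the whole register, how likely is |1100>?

A full measurement returns |1100> with probability 1/2.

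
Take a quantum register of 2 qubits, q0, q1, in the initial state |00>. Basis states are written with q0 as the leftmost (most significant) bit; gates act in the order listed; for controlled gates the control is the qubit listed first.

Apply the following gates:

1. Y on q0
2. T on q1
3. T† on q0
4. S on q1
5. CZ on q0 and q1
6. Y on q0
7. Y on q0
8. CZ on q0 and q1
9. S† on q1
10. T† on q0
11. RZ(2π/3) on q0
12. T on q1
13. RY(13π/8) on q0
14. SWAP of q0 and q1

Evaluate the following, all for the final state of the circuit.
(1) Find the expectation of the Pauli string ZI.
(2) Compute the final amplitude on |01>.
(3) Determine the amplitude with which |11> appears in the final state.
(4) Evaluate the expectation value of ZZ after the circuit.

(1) In the final state, ZI has expectation 1. Key observation: steps 4-9 multiply out to the identity, so the circuit reduces to the remaining gates.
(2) The amplitude on |01> is -exp(I*pi/3)*cos(3*pi/16).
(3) The final state's coefficient on |11> equals 0.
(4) The expectation value of ZZ is -sqrt(2 - sqrt(2))/2.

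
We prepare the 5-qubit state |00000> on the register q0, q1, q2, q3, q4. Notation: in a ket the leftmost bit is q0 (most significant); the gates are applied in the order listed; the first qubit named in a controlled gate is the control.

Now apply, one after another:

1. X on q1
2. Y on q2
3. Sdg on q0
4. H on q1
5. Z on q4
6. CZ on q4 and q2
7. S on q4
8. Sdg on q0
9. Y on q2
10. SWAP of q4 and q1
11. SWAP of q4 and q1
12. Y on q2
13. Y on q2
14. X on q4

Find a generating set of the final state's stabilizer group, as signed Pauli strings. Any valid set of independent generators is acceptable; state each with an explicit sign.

The stabilizer group can be generated by -IXIII, +ZIIII, +IIZII, +IIIZI, -IIIIZ, among other valid generating sets. Key observation: the block from step 9 through step 12 cancels to the identity and can be dropped.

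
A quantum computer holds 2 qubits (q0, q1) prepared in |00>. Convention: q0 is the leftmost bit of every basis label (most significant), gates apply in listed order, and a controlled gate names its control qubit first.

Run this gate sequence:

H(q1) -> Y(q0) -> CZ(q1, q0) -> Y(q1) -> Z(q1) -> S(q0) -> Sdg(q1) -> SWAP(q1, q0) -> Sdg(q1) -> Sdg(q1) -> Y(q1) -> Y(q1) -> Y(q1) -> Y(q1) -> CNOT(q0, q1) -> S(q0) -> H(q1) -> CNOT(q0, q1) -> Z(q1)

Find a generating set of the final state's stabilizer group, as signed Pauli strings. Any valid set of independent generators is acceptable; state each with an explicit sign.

One valid set of independent stabilizer generators is -XZ, +ZX (any independent generating set of the same group is equally correct).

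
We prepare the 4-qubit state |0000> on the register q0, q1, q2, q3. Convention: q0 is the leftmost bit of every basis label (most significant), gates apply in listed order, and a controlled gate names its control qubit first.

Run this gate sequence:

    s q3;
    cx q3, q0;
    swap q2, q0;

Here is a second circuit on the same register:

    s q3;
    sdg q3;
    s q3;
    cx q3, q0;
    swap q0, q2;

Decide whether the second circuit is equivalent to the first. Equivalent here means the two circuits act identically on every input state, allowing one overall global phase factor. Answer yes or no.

Yes — the two circuits implement the same unitary up to a global phase.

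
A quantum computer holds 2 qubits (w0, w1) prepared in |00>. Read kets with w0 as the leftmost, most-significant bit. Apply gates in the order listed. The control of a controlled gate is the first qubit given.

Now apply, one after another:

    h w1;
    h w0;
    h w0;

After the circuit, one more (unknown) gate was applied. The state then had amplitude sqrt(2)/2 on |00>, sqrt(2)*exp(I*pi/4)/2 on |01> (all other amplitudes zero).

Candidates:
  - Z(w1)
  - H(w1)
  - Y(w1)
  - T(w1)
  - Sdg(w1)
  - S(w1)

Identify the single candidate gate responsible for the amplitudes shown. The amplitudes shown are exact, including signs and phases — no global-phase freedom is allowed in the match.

The applied gate was T(w1).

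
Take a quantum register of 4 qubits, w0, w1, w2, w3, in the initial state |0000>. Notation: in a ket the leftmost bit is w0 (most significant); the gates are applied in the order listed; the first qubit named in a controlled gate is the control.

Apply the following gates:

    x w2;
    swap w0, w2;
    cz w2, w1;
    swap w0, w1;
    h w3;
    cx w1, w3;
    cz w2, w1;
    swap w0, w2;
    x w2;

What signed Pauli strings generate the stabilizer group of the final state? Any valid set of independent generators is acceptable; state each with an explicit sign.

One valid set of independent stabilizer generators is +IIIX, +ZIII, -IZII, -IIZI (any independent generating set of the same group is equally correct).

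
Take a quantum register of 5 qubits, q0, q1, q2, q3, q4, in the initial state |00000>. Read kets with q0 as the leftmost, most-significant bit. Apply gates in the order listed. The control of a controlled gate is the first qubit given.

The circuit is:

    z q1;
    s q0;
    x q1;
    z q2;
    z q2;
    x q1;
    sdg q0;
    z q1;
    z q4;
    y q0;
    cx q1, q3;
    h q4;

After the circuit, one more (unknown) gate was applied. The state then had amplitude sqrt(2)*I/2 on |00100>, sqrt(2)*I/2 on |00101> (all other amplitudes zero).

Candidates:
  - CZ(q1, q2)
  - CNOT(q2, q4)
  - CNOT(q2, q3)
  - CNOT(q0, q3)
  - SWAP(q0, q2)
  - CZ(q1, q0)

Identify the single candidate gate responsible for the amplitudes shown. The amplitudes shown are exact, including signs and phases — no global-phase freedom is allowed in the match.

The applied gate was SWAP(q0, q2). Key observation: the block from step 1 through step 8 cancels to the identity and can be dropped.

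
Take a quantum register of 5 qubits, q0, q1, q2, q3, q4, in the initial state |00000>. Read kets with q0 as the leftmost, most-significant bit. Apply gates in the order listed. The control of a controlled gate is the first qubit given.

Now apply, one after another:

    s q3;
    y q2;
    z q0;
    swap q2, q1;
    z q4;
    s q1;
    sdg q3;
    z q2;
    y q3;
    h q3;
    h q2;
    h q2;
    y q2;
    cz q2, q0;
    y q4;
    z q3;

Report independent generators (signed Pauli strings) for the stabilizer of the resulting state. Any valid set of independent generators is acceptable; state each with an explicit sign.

One valid set of independent stabilizer generators is +IIIXI, +ZIIII, -IZIII, -IIZII, -IIIIZ (any independent generating set of the same group is equally correct).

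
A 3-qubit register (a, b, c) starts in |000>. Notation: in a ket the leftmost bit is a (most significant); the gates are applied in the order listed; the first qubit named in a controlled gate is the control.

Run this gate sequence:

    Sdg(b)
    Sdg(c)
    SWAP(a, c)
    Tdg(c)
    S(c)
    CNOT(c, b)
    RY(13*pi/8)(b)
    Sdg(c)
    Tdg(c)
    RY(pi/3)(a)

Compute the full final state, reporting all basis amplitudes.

The final amplitudes are -sqrt(3)*cos(3*pi/16)/2 on |000>, 0 on |001>, sqrt(3)*sin(3*pi/16)/2 on |010>, 0 on |011>, -cos(3*pi/16)/2 on |100>, 0 on |101>, sin(3*pi/16)/2 on |110>, 0 on |111>.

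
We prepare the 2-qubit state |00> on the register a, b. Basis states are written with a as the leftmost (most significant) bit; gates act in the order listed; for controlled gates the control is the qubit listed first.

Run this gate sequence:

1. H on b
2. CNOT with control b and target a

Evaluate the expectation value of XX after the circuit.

The expectation value of XX is 1.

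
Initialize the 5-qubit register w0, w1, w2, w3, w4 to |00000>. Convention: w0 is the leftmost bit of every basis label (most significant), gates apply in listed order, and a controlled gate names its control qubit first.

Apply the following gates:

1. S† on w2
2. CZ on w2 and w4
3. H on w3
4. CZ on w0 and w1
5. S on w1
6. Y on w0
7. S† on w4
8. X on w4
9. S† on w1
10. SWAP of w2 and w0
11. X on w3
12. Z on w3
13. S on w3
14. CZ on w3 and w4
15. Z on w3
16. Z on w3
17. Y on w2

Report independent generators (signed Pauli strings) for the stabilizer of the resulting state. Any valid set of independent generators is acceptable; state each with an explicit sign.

The final state is stabilized by the group generated by +IIIYI, +ZIIII, +IZIII, +IIZII, -IIIIZ; other independent generating sets are equally valid.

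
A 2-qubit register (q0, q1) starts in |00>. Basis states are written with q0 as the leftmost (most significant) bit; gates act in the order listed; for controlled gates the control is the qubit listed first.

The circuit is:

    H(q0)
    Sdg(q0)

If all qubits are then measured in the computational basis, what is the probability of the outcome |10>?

A full measurement returns |10> with probability 1/2.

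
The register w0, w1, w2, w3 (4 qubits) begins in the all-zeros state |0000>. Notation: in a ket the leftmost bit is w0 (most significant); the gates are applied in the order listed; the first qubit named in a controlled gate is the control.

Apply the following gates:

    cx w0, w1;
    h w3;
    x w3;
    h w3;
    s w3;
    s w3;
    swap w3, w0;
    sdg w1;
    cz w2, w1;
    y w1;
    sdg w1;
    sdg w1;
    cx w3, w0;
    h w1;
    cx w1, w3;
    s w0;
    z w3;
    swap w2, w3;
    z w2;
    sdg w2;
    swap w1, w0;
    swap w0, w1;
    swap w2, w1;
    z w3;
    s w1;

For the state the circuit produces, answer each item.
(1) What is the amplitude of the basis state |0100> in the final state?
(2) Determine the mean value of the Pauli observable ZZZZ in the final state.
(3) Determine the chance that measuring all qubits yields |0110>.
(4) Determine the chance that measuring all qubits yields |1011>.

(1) The final state's coefficient on |0100> equals 0.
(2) In the final state, ZZZZ has expectation 1.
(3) The probability of measuring |0110> is 1/2.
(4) The probability of measuring |1011> is 0.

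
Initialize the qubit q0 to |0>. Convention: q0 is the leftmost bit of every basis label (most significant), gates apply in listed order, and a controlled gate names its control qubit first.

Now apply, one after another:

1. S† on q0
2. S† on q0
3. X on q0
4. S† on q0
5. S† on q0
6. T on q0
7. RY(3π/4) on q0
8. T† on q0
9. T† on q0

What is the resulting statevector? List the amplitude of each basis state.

The resulting statevector has amplitude sqrt(sqrt(2) + 2)*exp(I*pi/4)/2 on |0>, sqrt(2 - sqrt(2))*exp(3*I*pi/4)/2 on |1>.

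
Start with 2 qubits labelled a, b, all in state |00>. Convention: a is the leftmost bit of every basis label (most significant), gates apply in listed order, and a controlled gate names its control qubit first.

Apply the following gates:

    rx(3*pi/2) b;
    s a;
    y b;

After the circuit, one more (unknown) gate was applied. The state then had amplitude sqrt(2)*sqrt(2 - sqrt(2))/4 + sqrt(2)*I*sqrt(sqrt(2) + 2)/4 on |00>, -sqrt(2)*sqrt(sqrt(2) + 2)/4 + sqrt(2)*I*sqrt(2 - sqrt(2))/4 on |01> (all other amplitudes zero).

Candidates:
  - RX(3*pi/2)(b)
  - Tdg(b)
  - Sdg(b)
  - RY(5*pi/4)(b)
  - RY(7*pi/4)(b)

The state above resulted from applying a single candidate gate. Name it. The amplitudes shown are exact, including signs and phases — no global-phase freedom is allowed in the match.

It was RY(5*pi/4)(b) that produced the state shown.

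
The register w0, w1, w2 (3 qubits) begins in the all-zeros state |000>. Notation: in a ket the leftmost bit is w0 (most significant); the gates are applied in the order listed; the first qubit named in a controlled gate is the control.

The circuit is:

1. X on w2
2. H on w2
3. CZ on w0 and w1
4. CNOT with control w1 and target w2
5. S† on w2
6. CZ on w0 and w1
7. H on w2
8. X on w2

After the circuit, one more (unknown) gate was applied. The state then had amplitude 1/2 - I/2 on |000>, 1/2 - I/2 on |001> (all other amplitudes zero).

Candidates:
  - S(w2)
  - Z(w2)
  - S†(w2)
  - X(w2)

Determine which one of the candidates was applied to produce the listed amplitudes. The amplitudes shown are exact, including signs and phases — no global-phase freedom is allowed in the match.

The applied gate was S†(w2).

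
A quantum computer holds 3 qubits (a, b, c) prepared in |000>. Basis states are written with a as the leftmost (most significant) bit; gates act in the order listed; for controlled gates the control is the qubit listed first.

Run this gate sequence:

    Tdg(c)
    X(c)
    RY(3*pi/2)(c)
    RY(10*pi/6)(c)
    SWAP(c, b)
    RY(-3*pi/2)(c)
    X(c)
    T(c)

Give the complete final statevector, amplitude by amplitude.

The final amplitudes are -sqrt(3)/4 - 1/4 on |000>, (-sqrt(3) - 1)*exp(I*pi/4)/4 on |001>, 1/4 - sqrt(3)/4 on |010>, -sqrt(3)*exp(I*pi/4)/4 + exp(I*pi/4)/4 on |011>, 0 on |100>, 0 on |101>, 0 on |110>, 0 on |111>.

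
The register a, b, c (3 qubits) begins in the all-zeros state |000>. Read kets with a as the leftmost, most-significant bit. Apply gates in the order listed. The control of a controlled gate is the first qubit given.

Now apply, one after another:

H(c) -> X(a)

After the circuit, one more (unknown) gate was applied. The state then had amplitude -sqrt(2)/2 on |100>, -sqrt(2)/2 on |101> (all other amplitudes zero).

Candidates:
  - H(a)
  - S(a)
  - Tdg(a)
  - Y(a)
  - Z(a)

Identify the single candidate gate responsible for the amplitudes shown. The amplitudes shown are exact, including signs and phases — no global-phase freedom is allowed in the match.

The unique candidate consistent with the amplitudes is Z(a).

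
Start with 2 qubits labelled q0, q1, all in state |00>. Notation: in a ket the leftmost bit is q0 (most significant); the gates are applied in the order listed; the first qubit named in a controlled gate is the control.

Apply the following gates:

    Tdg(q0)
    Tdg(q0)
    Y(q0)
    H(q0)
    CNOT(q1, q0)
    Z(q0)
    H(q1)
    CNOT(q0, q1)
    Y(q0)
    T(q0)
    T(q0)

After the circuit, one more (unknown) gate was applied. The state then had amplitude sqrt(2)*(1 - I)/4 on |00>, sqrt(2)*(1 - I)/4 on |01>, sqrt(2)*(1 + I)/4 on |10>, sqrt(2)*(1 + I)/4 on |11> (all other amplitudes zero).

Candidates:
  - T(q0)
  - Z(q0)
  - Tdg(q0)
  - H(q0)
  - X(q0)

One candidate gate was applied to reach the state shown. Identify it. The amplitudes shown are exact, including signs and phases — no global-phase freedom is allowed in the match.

It was H(q0) that produced the state shown.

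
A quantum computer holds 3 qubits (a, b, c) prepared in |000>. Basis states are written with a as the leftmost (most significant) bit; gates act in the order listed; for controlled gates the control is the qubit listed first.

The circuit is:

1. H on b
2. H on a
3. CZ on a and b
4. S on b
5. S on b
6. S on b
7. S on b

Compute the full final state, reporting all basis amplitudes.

The final amplitudes are 1/2 on |000>, 0 on |001>, 1/2 on |010>, 0 on |011>, 1/2 on |100>, 0 on |101>, -1/2 on |110>, 0 on |111>. Key observation: the block from step 4 through step 7 cancels to the identity and can be dropped.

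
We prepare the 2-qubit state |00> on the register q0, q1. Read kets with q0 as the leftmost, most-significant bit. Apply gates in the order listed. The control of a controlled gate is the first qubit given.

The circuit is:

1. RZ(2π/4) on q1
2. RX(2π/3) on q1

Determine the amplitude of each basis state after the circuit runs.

The final amplitudes are -exp(3*I*pi/4)/2 on |00>, -sqrt(3)*exp(I*pi/4)/2 on |01>, 0 on |10>, 0 on |11>.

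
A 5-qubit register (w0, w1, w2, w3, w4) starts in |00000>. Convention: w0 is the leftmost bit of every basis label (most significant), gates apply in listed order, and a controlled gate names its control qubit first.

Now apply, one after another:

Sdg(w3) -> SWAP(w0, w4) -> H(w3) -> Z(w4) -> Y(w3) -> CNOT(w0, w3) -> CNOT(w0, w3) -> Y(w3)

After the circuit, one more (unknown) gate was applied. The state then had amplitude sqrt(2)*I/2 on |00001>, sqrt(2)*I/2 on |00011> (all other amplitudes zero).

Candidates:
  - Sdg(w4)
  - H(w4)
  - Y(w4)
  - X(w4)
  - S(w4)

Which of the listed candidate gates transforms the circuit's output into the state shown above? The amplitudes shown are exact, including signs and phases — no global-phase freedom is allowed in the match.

The unique candidate consistent with the amplitudes is Y(w4).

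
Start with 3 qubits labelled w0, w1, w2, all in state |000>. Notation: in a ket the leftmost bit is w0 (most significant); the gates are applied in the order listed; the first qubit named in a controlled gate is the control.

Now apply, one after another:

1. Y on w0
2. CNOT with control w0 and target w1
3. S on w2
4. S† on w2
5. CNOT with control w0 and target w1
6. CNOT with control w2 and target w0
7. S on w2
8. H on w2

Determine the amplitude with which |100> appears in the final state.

The amplitude on |100> is sqrt(2)*I/2. Key observation: the block from step 2 through step 5 cancels to the identity and can be dropped.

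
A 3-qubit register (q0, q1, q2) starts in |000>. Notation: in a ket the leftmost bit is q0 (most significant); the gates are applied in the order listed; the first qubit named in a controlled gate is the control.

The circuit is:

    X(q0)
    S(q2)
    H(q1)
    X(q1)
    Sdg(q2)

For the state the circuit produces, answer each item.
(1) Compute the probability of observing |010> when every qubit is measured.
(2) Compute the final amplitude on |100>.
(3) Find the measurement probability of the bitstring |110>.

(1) A full measurement returns |010> with probability 0.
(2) The amplitude on |100> is sqrt(2)/2.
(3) A full measurement returns |110> with probability 1/2.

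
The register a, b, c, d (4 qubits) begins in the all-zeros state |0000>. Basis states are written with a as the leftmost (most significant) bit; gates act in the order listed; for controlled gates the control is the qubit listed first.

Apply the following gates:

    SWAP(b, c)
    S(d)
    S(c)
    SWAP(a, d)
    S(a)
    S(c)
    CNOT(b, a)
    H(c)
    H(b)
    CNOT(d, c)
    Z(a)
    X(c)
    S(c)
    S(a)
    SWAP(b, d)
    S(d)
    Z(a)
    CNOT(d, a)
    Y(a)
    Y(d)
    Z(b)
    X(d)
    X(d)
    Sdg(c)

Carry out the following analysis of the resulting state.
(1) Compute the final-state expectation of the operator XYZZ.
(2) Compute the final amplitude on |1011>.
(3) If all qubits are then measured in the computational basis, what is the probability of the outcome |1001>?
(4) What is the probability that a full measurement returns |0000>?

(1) In the final state, XYZZ has expectation 0.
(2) The final state's coefficient on |1011> equals -1/2.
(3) Outcome |1001> occurs with probability 1/4.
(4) The probability of measuring |0000> is 1/4.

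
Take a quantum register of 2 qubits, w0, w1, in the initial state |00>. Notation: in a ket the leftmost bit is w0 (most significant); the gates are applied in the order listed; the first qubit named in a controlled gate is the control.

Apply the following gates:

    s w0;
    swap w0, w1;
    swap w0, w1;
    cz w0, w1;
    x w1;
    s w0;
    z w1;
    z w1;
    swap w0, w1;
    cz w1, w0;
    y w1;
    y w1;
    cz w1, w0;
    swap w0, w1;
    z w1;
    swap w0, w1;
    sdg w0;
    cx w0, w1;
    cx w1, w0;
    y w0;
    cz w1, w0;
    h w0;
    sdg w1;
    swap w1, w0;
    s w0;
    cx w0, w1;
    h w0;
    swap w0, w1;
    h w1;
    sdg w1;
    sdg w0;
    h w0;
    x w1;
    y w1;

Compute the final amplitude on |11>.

|11> carries amplitude -1/2 + I/2 in the final state. Key observation: gates 8-15 undo each other exactly, leaving only the rest of the circuit to track.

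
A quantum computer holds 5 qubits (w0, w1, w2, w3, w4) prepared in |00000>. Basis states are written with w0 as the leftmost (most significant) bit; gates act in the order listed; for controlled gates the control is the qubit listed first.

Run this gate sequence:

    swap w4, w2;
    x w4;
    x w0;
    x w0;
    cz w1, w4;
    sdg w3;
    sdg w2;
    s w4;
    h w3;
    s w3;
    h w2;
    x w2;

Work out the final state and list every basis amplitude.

The resulting statevector has amplitude I/2 on |00001>, -1/2 on |00011>, I/2 on |00101>, -1/2 on |00111>, and 0 on every other basis state. Key observation: steps 3-4 multiply out to the identity, so the circuit reduces to the remaining gates.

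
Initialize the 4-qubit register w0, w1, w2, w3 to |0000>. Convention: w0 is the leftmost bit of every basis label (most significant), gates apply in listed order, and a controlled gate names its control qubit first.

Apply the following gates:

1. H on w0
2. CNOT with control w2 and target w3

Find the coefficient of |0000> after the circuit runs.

The amplitude on |0000> is sqrt(2)/2.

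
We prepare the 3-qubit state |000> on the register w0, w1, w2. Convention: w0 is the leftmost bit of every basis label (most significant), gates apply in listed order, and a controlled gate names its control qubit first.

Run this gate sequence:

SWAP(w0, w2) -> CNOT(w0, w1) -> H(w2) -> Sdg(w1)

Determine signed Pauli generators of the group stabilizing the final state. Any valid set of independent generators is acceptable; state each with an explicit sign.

The stabilizer group can be generated by +IIX, +ZII, +IZI, among other valid generating sets.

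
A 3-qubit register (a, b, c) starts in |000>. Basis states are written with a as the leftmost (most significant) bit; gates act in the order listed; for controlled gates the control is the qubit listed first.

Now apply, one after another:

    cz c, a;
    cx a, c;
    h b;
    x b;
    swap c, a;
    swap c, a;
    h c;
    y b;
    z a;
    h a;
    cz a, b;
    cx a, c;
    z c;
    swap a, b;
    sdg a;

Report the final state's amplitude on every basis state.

The final amplitudes are -sqrt(2)*I/4 on |000>, sqrt(2)*I/4 on |001>, -sqrt(2)*I/4 on |010>, sqrt(2)*I/4 on |011>, sqrt(2)/4 on |100>, -sqrt(2)/4 on |101>, -sqrt(2)/4 on |110>, sqrt(2)/4 on |111>. Key observation: steps 5-6 multiply out to the identity, so the circuit reduces to the remaining gates.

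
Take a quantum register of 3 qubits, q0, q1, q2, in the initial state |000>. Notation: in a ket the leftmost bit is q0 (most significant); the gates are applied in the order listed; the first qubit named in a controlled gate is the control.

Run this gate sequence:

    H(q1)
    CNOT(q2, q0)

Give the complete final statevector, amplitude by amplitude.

The final amplitudes are sqrt(2)/2 on |000>, sqrt(2)/2 on |010>, and 0 on every other basis state.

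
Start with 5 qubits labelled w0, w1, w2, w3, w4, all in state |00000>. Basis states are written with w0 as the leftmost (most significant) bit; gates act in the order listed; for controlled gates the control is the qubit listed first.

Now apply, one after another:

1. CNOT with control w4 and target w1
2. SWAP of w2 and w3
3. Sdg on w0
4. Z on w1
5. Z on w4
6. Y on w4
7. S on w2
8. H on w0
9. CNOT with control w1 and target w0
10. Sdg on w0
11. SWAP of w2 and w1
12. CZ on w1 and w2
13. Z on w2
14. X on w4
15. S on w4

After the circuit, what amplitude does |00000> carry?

The amplitude on |00000> is sqrt(2)*I/2.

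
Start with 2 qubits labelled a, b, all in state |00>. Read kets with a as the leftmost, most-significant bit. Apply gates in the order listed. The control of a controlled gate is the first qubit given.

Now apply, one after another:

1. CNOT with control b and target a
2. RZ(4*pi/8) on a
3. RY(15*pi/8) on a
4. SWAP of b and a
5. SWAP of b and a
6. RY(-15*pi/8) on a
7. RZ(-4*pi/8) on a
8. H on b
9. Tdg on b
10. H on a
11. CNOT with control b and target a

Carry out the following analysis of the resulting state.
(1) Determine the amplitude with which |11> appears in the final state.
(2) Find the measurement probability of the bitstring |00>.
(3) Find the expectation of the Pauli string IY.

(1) The amplitude on |11> is -exp(3*I*pi/4)/2.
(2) The probability of measuring |00> is 1/4.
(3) The expectation value of IY is -sqrt(2)/2.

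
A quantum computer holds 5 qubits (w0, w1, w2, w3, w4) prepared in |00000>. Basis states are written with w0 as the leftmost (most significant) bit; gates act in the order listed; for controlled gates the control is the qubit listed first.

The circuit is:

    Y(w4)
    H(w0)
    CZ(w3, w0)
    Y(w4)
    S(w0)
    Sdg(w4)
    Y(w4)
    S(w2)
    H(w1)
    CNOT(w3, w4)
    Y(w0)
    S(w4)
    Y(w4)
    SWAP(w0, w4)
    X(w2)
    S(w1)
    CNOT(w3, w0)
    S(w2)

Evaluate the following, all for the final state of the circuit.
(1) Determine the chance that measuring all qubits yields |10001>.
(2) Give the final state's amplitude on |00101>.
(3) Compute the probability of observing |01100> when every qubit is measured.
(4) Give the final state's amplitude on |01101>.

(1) A full measurement returns |10001> with probability 0.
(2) The final state's coefficient on |00101> equals -I/2.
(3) A full measurement returns |01100> with probability 1/4.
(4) |01101> carries amplitude 1/2 in the final state.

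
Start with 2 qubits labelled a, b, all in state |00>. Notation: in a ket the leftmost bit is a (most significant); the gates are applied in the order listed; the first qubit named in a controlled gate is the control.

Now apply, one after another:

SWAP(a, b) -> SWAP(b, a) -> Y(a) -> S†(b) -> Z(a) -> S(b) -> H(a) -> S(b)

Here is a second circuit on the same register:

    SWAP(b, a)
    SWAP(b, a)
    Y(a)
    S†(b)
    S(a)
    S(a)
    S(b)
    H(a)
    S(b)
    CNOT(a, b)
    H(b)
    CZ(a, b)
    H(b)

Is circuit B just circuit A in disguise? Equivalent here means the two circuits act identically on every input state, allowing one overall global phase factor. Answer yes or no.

Yes, they are equivalent — the unitaries differ by at most a global phase.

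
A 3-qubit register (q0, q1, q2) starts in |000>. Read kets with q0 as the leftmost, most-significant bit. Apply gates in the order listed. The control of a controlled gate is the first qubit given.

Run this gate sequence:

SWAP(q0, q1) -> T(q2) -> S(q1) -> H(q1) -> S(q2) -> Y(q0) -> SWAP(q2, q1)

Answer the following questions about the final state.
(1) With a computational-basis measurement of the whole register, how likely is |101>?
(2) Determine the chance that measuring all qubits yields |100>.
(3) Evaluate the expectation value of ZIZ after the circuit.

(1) The probability of measuring |101> is 1/2.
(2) The probability of measuring |100> is 1/2.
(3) The expectation value of ZIZ is 0.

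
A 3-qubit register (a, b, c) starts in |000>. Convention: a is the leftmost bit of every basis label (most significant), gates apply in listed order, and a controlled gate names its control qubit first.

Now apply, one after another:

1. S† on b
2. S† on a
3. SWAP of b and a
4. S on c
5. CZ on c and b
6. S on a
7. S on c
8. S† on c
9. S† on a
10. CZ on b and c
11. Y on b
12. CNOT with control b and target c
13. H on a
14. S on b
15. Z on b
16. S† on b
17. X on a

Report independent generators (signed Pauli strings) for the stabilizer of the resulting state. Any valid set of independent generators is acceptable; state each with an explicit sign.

The final state is stabilized by the group generated by +XII, -IZI, -IIZ; other independent generating sets are equally valid.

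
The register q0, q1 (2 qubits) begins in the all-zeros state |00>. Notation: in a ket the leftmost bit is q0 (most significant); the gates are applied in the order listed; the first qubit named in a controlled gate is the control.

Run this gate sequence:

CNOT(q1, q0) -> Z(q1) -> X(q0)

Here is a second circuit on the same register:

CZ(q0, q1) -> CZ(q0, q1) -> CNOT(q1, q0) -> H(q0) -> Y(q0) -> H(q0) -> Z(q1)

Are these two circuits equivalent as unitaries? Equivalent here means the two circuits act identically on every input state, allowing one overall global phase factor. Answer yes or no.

No, they are not equivalent — no single phase factor reconciles the two unitaries.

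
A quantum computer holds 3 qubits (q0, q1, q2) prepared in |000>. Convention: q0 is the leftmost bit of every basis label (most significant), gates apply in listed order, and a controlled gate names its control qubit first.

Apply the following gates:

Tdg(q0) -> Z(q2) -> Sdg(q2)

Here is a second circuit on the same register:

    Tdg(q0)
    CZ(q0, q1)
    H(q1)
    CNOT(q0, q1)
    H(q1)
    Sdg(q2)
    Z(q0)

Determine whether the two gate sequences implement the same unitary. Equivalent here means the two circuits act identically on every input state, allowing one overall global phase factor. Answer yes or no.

No: there is an input state on which the two circuits produce genuinely different outputs (not merely differing by a phase).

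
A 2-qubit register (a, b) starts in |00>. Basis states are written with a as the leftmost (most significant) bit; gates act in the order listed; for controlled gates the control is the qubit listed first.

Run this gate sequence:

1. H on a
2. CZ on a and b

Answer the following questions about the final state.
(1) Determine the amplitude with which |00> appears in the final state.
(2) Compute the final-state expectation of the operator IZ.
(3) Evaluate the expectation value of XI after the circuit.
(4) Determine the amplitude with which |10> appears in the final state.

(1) The amplitude on |00> is sqrt(2)/2.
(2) In the final state, IZ has expectation 1.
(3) The observable XI averages to 1.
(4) The final state's coefficient on |10> equals sqrt(2)/2.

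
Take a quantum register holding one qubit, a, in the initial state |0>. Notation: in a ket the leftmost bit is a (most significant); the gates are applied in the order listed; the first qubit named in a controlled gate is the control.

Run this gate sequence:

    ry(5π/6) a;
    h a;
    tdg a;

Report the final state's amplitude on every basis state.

The final amplitudes are sqrt(3)/2 on |0>, exp(3*I*pi/4)/2 on |1>.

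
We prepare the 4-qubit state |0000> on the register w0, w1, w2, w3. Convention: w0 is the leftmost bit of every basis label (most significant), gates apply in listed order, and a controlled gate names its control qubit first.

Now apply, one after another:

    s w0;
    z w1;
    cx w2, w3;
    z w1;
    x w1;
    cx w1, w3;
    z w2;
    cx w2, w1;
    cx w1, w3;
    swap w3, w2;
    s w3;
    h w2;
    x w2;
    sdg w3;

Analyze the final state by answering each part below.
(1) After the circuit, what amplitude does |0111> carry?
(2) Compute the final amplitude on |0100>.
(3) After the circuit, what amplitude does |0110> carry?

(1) The amplitude on |0111> is 0.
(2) |0100> carries amplitude sqrt(2)/2 in the final state.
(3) The final state's coefficient on |0110> equals sqrt(2)/2.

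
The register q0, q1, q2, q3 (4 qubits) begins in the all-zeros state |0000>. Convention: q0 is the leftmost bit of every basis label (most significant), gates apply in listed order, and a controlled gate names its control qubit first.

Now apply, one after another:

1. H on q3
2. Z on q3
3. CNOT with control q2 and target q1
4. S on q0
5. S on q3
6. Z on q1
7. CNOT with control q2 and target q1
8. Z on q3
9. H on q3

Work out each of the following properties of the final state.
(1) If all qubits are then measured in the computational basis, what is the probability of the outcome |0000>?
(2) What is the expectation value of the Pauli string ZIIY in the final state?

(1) A full measurement returns |0000> with probability 1/2.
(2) In the final state, ZIIY has expectation -1.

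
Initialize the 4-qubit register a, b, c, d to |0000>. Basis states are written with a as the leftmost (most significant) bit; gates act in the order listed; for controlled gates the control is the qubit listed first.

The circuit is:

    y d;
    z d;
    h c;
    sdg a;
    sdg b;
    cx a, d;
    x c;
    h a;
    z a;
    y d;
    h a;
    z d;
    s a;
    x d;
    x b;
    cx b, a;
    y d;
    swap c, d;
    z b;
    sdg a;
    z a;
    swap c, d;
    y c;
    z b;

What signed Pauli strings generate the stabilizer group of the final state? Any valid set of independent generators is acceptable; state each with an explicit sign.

The stabilizer group can be generated by -IIXI, +ZIII, -IZII, +IIIZ, among other valid generating sets.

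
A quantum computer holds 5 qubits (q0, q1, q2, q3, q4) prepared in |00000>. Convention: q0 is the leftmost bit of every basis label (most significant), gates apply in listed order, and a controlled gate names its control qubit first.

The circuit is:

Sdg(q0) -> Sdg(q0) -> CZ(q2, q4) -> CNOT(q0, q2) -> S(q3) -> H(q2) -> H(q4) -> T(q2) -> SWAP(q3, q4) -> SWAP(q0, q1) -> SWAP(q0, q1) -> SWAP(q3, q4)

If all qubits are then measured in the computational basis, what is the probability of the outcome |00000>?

A full measurement returns |00000> with probability 1/4.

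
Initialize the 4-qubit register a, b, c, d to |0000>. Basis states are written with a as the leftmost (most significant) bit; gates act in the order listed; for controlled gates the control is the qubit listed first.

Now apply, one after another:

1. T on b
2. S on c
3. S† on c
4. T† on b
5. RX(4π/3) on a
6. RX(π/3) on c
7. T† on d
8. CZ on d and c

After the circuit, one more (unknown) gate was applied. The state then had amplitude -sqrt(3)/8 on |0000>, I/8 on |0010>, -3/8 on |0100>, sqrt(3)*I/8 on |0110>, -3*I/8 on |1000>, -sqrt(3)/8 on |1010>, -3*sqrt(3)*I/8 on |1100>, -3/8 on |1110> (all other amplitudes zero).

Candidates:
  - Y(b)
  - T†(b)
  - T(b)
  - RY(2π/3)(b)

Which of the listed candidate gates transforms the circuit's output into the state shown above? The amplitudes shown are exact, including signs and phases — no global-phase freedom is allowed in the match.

The unique candidate consistent with the amplitudes is RY(2π/3)(b). Key observation: steps 1-4 multiply out to the identity, so the circuit reduces to the remaining gates.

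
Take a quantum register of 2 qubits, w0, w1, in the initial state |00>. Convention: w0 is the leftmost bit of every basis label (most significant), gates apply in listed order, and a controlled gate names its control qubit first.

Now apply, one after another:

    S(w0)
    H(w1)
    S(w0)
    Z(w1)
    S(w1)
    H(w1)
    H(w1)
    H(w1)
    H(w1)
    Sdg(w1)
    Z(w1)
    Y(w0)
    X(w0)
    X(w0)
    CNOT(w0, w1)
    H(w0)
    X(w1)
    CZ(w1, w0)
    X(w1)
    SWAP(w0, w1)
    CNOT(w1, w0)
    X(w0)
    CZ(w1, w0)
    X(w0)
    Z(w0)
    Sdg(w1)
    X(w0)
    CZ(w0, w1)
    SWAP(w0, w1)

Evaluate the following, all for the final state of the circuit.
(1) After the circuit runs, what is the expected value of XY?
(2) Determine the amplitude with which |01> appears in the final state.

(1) The expectation value of XY is -1. Key observation: the block from step 4 through step 11 cancels to the identity and can be dropped.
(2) The amplitude on |01> is I/2.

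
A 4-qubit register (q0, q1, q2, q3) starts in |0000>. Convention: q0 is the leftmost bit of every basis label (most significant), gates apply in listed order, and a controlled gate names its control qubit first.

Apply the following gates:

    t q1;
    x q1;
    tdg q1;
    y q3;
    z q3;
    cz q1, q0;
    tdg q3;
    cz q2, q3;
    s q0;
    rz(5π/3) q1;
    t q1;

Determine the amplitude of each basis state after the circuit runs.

After the circuit, the state carries amplitude exp(I*pi/12) on |0101>, and 0 on every other basis state.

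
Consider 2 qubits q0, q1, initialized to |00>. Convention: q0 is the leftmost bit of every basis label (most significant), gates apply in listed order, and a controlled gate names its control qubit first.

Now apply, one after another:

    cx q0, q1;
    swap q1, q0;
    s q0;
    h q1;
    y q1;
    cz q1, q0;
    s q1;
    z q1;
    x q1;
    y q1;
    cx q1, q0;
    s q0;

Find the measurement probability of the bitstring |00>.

Outcome |00> occurs with probability 1/2.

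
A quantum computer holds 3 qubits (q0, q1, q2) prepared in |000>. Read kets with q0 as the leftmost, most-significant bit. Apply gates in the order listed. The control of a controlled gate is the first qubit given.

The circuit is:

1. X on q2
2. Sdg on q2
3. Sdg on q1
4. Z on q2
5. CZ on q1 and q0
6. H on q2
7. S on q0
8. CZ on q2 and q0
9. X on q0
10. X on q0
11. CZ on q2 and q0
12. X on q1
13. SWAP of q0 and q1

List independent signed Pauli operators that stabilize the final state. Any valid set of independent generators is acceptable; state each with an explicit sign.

The final state is stabilized by the group generated by -IIX, -ZII, +IZI; other independent generating sets are equally valid. Key observation: gates 8-11 undo each other exactly, leaving only the rest of the circuit to track.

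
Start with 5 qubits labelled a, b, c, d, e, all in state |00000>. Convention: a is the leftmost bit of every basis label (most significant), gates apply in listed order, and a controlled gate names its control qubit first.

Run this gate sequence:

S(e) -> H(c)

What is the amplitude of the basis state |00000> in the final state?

The amplitude on |00000> is sqrt(2)/2.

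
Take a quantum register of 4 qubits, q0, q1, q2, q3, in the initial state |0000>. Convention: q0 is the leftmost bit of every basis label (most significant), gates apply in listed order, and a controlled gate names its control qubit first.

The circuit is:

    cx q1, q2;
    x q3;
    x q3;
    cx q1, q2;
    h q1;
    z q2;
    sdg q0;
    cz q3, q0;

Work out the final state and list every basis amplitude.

After the circuit, the state carries amplitude sqrt(2)/2 on |0000>, sqrt(2)/2 on |0100>, and 0 on every other basis state.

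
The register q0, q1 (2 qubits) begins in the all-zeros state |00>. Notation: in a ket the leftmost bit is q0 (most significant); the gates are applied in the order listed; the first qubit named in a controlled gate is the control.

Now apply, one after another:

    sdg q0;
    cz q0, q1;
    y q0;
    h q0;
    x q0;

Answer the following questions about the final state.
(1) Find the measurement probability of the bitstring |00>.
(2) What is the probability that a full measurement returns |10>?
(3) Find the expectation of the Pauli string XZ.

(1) Outcome |00> occurs with probability 1/2.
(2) The probability of measuring |10> is 1/2.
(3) The observable XZ averages to -1.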